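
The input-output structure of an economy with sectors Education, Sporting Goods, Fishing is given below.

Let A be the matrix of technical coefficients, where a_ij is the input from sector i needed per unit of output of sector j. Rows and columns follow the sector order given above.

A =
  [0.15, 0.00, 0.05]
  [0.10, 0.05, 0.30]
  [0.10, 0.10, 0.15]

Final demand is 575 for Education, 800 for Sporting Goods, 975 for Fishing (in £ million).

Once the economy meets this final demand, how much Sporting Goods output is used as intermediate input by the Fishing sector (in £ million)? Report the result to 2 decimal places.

I − A =
  [   0.85     0.00    -0.05]
  [  -0.10     0.95    -0.30]
  [  -0.10    -0.10     0.85]
Cofactors of I−A, C_ij = (−1)^(i+j)·(minor ij) (rows/columns in the sector order above):
  C_11 = (0.95)(0.85) − (-0.30)(-0.10) = 0.7775
  C_12 = −[(-0.10)(0.85) − (-0.30)(-0.10)] = 0.1150
  C_13 = (-0.10)(-0.10) − (0.95)(-0.10) = 0.1050
  C_21 = −[(0.00)(0.85) − (-0.05)(-0.10)] = 0.0050
  C_22 = (0.85)(0.85) − (-0.05)(-0.10) = 0.7175
  C_23 = −[(0.85)(-0.10) − (0.00)(-0.10)] = 0.0850
  C_31 = (0.00)(-0.30) − (-0.05)(0.95) = 0.0475
  C_32 = −[(0.85)(-0.30) − (-0.05)(-0.10)] = 0.2600
  C_33 = (0.85)(0.95) − (0.00)(-0.10) = 0.8075
det(I−A) = Σ_j (I−A)_1j·C_1j = (0.85)(0.7775) + (0.00)(0.1150) + (-0.05)(0.1050) = 0.655625
adj(I−A) = Cᵀ =
  [ 0.7775   0.0050   0.0475]
  [ 0.1150   0.7175   0.2600]
  [ 0.1050   0.0850   0.8075]
(I − A)⁻¹ = adj(I−A) / det(I−A) ≈
  [   1.1859     0.0076     0.0724]
  [   0.1754     1.0944     0.3966]
  [   0.1602     0.1296     1.2316]
First solve x = (I − A)⁻¹ d = adj(I−A)·d / det(I−A); in particular x_F = (0.1050·575 + 0.0850·800 + 0.8075·975) / 0.655625 = 915.6875 / 0.655625 ≈ 1396.6635.
Intermediate flow from S to F: z_SF = a_SF · x_F = 0.30 × 915.6875 / 0.655625 = 274.70625 / 0.655625 ≈ 419.00.

z_SF = 419.00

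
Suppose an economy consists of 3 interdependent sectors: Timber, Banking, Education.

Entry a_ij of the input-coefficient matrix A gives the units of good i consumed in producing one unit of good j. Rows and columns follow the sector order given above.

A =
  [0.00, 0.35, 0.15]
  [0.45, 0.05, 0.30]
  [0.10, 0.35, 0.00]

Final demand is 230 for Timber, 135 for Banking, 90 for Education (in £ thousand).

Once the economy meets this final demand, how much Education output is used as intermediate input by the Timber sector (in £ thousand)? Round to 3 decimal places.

z_ET = 42.396

I − A =
  [   1.00    -0.35    -0.15]
  [  -0.45     0.95    -0.30]
  [  -0.10    -0.35     1.00]
Cofactors of I−A, C_ij = (−1)^(i+j)·(minor ij) (rows/columns in the sector order above):
  C_11 = (0.95)(1.00) − (-0.30)(-0.35) = 0.8450
  C_12 = −[(-0.45)(1.00) − (-0.30)(-0.10)] = 0.4800
  C_13 = (-0.45)(-0.35) − (0.95)(-0.10) = 0.2525
  C_21 = −[(-0.35)(1.00) − (-0.15)(-0.35)] = 0.4025
  C_22 = (1.00)(1.00) − (-0.15)(-0.10) = 0.9850
  C_23 = −[(1.00)(-0.35) − (-0.35)(-0.10)] = 0.3850
  C_31 = (-0.35)(-0.30) − (-0.15)(0.95) = 0.2475
  C_32 = −[(1.00)(-0.30) − (-0.15)(-0.45)] = 0.3675
  C_33 = (1.00)(0.95) − (-0.35)(-0.45) = 0.7925
det(I−A) = Σ_j (I−A)_1j·C_1j = (1.00)(0.8450) + (-0.35)(0.4800) + (-0.15)(0.2525) = 0.639125
adj(I−A) = Cᵀ =
  [ 0.8450   0.4025   0.2475]
  [ 0.4800   0.9850   0.3675]
  [ 0.2525   0.3850   0.7925]
(I − A)⁻¹ = adj(I−A) / det(I−A) ≈
  [   1.3221     0.6298     0.3872]
  [   0.7510     1.5412     0.5750]
  [   0.3951     0.6024     1.2400]
First solve x = (I − A)⁻¹ d = adj(I−A)·d / det(I−A); in particular x_T = (0.8450·230 + 0.4025·135 + 0.2475·90) / 0.639125 = 270.9625 / 0.639125 ≈ 423.95854.
Intermediate flow from E to T: z_ET = a_ET · x_T = 0.10 × 270.9625 / 0.639125 = 27.09625 / 0.639125 ≈ 42.396.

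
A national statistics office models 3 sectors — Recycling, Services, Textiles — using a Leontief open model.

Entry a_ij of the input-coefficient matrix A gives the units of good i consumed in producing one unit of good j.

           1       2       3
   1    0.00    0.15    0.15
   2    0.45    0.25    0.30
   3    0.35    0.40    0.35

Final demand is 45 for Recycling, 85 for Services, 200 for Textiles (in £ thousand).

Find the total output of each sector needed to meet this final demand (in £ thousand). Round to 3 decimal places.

x_1 = 254.348, x_2 = 588.716, x_3 = 806.936

I − A =
  [   1.00    -0.15    -0.15]
  [  -0.45     0.75    -0.30]
  [  -0.35    -0.40     0.65]
Cofactors of I−A, C_ij = (−1)^(i+j)·(minor ij) (rows/columns in the sector order above):
  C_11 = (0.75)(0.65) − (-0.30)(-0.40) = 0.3675
  C_12 = −[(-0.45)(0.65) − (-0.30)(-0.35)] = 0.3975
  C_13 = (-0.45)(-0.40) − (0.75)(-0.35) = 0.4425
  C_21 = −[(-0.15)(0.65) − (-0.15)(-0.40)] = 0.1575
  C_22 = (1.00)(0.65) − (-0.15)(-0.35) = 0.5975
  C_23 = −[(1.00)(-0.40) − (-0.15)(-0.35)] = 0.4525
  C_31 = (-0.15)(-0.30) − (-0.15)(0.75) = 0.1575
  C_32 = −[(1.00)(-0.30) − (-0.15)(-0.45)] = 0.3675
  C_33 = (1.00)(0.75) − (-0.15)(-0.45) = 0.6825
det(I−A) = Σ_j (I−A)_1j·C_1j = (1.00)(0.3675) + (-0.15)(0.3975) + (-0.15)(0.4425) = 0.2415
adj(I−A) = Cᵀ =
  [ 0.3675   0.1575   0.1575]
  [ 0.3975   0.5975   0.3675]
  [ 0.4425   0.4525   0.6825]
(I − A)⁻¹ = adj(I−A) / det(I−A) ≈
  [   1.5217     0.6522     0.6522]
  [   1.6460     2.4741     1.5217]
  [   1.8323     1.8737     2.8261]
x = (I − A)⁻¹ d = adj(I−A)·d / det(I−A), with det(I−A) = 0.2415:
  x_1 = (0.3675·45 + 0.1575·85 + 0.1575·200) / 0.2415 = 61.425 / 0.2415 ≈ 254.348
  x_2 = (0.3975·45 + 0.5975·85 + 0.3675·200) / 0.2415 = 142.175 / 0.2415 ≈ 588.716
  x_3 = (0.4425·45 + 0.4525·85 + 0.6825·200) / 0.2415 = 194.875 / 0.2415 ≈ 806.936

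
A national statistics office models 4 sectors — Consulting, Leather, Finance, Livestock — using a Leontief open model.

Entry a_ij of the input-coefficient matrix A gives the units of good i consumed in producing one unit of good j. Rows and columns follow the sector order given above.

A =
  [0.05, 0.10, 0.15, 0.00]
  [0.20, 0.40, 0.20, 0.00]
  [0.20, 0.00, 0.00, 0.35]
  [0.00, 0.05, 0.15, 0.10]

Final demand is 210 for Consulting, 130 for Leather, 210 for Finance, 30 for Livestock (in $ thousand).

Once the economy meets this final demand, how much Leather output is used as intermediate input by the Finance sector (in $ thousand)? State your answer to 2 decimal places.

I − A =
  [   0.95    -0.10    -0.15     0.00]
  [  -0.20     0.60    -0.20     0.00]
  [  -0.20     0.00     1.00    -0.35]
  [   0.00    -0.05    -0.15     0.90]
Compute the cofactors C_ij = (−1)^(i+j)·(3×3 minor ij) of I−A; the adjugate is their transpose:
adj(I−A) = Cᵀ =
  [ 0.505000   0.087375   0.099000   0.038500]
  [ 0.205500   0.778125   0.198000   0.077000]
  [ 0.111500   0.034625   0.495000   0.192500]
  [ 0.030000   0.049000   0.093500   0.528000]
det(I−A) = Σ_j (I−A)_1j·C_1j = (0.95)(0.505000) + (-0.10)(0.205500) + (-0.15)(0.111500) + (0.00)(0.030000) = 0.442475
(I − A)⁻¹ = adj(I−A) / det(I−A) ≈
  [   1.1413     0.1975     0.2237     0.0870]
  [   0.4644     1.7586     0.4475     0.1740]
  [   0.2520     0.0783     1.1187     0.4351]
  [   0.0678     0.1107     0.2113     1.1933]
First solve x = (I − A)⁻¹ d = adj(I−A)·d / det(I−A); in particular x_3 = (0.111500·210 + 0.034625·130 + 0.495000·210 + 0.192500·30) / 0.442475 = 137.64125 / 0.442475 ≈ 311.0712.
Intermediate flow from 2 to 3: z_23 = a_23 · x_3 = 0.20 × 137.64125 / 0.442475 = 27.52825 / 0.442475 ≈ 62.21.

z_23 = 62.21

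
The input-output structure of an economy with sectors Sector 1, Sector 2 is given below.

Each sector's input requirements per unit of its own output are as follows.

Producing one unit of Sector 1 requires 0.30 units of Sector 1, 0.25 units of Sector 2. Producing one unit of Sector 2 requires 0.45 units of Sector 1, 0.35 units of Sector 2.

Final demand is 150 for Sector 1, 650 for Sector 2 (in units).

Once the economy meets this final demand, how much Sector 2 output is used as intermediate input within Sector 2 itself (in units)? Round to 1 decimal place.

z_22 = 503.3

I − A =
  [   0.70    -0.45]
  [  -0.25     0.65]
det(I−A) = (0.70)(0.65) − (-0.45)(-0.25) = 0.3425
adj(I−A) = [[0.65, 0.45], [0.25, 0.70]]
(I − A)⁻¹ = adj(I−A) / det(I−A) ≈
  [   1.8978     1.3139]
  [   0.7299     2.0438]
First solve x = (I − A)⁻¹ d = adj(I−A)·d / det(I−A); in particular x_2 = (0.25·150 + 0.70·650) / 0.3425 = 492.50 / 0.3425 ≈ 1437.956.
Intermediate flow from 2 to 2: z_22 = a_22 · x_2 = 0.35 × 492.50 / 0.3425 = 172.375 / 0.3425 ≈ 503.3.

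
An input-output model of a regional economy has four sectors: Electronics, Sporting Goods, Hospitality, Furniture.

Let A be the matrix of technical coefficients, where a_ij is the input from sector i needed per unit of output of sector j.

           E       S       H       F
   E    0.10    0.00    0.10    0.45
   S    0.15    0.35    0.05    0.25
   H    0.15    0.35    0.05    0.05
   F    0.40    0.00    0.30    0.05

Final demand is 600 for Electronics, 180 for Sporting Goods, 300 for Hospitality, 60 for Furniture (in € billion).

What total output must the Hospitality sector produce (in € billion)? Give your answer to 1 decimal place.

I − A =
  [   0.90     0.00    -0.10    -0.45]
  [  -0.15     0.65    -0.05    -0.25]
  [  -0.15    -0.35     0.95    -0.05]
  [  -0.40     0.00    -0.30     0.95]
Compute the cofactors C_ij = (−1)^(i+j)·(3×3 minor ij) of I−A; the adjugate is their transpose:
adj(I−A) = Cᵀ =
  [ 0.53400   0.08050   0.14950   0.28200]
  [ 0.24750   0.59125   0.14575   0.28050]
  [ 0.19050   0.23625   0.43875   0.17550]
  [ 0.28500   0.10850   0.20150   0.52500]
det(I−A) = Σ_j (I−A)_1j·C_1j = (0.90)(0.53400) + (0.00)(0.24750) + (-0.10)(0.19050) + (-0.45)(0.28500) = 0.3333
(I − A)⁻¹ = adj(I−A) / det(I−A) ≈
  [   1.6022     0.2415     0.4485     0.8461]
  [   0.7426     1.7739     0.4373     0.8416]
  [   0.5716     0.7088     1.3164     0.5266]
  [   0.8551     0.3255     0.6046     1.5752]
x = (I − A)⁻¹ d = adj(I−A)·d / det(I−A), with det(I−A) = 0.3333:
  x_E = (0.53400·600 + 0.08050·180 + 0.14950·300 + 0.28200·60) / 0.3333 = 396.66 / 0.3333 ≈ 1190.1
  x_S = (0.24750·600 + 0.59125·180 + 0.14575·300 + 0.28050·60) / 0.3333 = 315.48 / 0.3333 ≈ 946.5
  x_H = (0.19050·600 + 0.23625·180 + 0.43875·300 + 0.17550·60) / 0.3333 = 298.98 / 0.3333 ≈ 897.0
  x_F = (0.28500·600 + 0.10850·180 + 0.20150·300 + 0.52500·60) / 0.3333 = 282.48 / 0.3333 ≈ 847.5

x_H = 897.0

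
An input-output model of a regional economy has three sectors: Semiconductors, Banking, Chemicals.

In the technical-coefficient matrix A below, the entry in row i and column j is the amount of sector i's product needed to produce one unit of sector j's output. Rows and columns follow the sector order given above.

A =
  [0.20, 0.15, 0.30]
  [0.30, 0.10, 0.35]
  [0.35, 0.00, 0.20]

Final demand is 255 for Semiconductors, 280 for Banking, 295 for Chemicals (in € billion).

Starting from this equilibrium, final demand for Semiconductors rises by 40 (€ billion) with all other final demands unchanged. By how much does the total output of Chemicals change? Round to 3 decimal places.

I − A =
  [   0.80    -0.15    -0.30]
  [  -0.30     0.90    -0.35]
  [  -0.35     0.00     0.80]
Cofactors of I−A, C_ij = (−1)^(i+j)·(minor ij) (rows/columns in the sector order above):
  C_11 = (0.90)(0.80) − (-0.35)(0.00) = 0.7200
  C_12 = −[(-0.30)(0.80) − (-0.35)(-0.35)] = 0.3625
  C_13 = (-0.30)(0.00) − (0.90)(-0.35) = 0.3150
  C_21 = −[(-0.15)(0.80) − (-0.30)(0.00)] = 0.1200
  C_22 = (0.80)(0.80) − (-0.30)(-0.35) = 0.5350
  C_23 = −[(0.80)(0.00) − (-0.15)(-0.35)] = 0.0525
  C_31 = (-0.15)(-0.35) − (-0.30)(0.90) = 0.3225
  C_32 = −[(0.80)(-0.35) − (-0.30)(-0.30)] = 0.3700
  C_33 = (0.80)(0.90) − (-0.15)(-0.30) = 0.6750
det(I−A) = Σ_j (I−A)_1j·C_1j = (0.80)(0.7200) + (-0.15)(0.3625) + (-0.30)(0.3150) = 0.427125
adj(I−A) = Cᵀ =
  [ 0.7200   0.1200   0.3225]
  [ 0.3625   0.5350   0.3700]
  [ 0.3150   0.0525   0.6750]
(I − A)⁻¹ = adj(I−A) / det(I−A) ≈
  [   1.6857     0.2809     0.7550]
  [   0.8487     1.2526     0.8663]
  [   0.7375     0.1229     1.5803]
Δx = (I − A)⁻¹ Δd with Δd having +40 in the Semiconductors component and 0 elsewhere.
So Δx_3 = L_31 · (+40), where L_31 = adj(I−A)_31 / det(I−A) = 0.3150 / 0.427125.
Δx_3 = 0.3150 × (+40) / 0.427125 = 12.60 / 0.427125 ≈ 29.500.

Δx_3 = 29.500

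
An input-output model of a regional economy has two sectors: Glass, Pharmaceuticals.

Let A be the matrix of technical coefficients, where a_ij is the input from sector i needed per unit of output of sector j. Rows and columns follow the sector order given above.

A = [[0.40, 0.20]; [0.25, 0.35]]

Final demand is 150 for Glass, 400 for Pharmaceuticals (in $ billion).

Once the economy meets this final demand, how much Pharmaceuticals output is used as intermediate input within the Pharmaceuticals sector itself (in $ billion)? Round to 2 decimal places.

z_PP = 285.66

I − A =
  [   0.60    -0.20]
  [  -0.25     0.65]
det(I−A) = (0.60)(0.65) − (-0.20)(-0.25) = 0.3400
adj(I−A) = [[0.65, 0.20], [0.25, 0.60]]
(I − A)⁻¹ = adj(I−A) / det(I−A) ≈
  [   1.9118     0.5882]
  [   0.7353     1.7647]
First solve x = (I − A)⁻¹ d = adj(I−A)·d / det(I−A); in particular x_P = (0.25·150 + 0.60·400) / 0.3400 = 277.50 / 0.3400 ≈ 816.1765.
Intermediate flow from P to P: z_PP = a_PP · x_P = 0.35 × 277.50 / 0.3400 = 97.125 / 0.3400 ≈ 285.66.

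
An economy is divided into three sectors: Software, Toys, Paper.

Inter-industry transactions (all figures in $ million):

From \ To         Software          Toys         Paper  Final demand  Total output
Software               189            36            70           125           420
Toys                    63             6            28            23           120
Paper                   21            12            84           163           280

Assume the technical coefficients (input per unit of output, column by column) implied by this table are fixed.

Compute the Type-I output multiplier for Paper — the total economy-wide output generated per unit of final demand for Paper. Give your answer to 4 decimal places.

Technical coefficients a_ij = z_ij / X_j:
  a_11 = 189/420 = 0.45, a_21 = 63/420 = 0.15, a_31 = 21/420 = 0.05
  a_12 = 36/120 = 0.30, a_22 = 6/120 = 0.05, a_32 = 12/120 = 0.10
  a_13 = 70/280 = 0.25, a_23 = 28/280 = 0.10, a_33 = 84/280 = 0.30
I − A =
  [   0.55    -0.30    -0.25]
  [  -0.15     0.95    -0.10]
  [  -0.05    -0.10     0.70]
Cofactors of I−A, C_ij = (−1)^(i+j)·(minor ij) (rows/columns in the sector order above):
  C_11 = (0.95)(0.70) − (-0.10)(-0.10) = 0.6550
  C_12 = −[(-0.15)(0.70) − (-0.10)(-0.05)] = 0.1100
  C_13 = (-0.15)(-0.10) − (0.95)(-0.05) = 0.0625
  C_21 = −[(-0.30)(0.70) − (-0.25)(-0.10)] = 0.2350
  C_22 = (0.55)(0.70) − (-0.25)(-0.05) = 0.3725
  C_23 = −[(0.55)(-0.10) − (-0.30)(-0.05)] = 0.0700
  C_31 = (-0.30)(-0.10) − (-0.25)(0.95) = 0.2675
  C_32 = −[(0.55)(-0.10) − (-0.25)(-0.15)] = 0.0925
  C_33 = (0.55)(0.95) − (-0.30)(-0.15) = 0.4775
det(I−A) = Σ_j (I−A)_1j·C_1j = (0.55)(0.6550) + (-0.30)(0.1100) + (-0.25)(0.0625) = 0.311625
adj(I−A) = Cᵀ =
  [ 0.6550   0.2350   0.2675]
  [ 0.1100   0.3725   0.0925]
  [ 0.0625   0.0700   0.4775]
(I − A)⁻¹ = adj(I−A) / det(I−A) ≈
  [   2.10189     0.75411     0.85840]
  [   0.35299     1.19535     0.29683]
  [   0.20056     0.22463     1.53229]
The output multiplier for sector j is the column-j sum of the Leontief inverse (I − A)⁻¹ = adj(I−A) / det(I−A).
Column 3 of adj(I−A): (0.2675, 0.0925, 0.4775); det(I−A) = 0.311625.
m_3 = (0.2675 + 0.0925 + 0.4775) / 0.311625 = 0.8375 / 0.311625 ≈ 2.6875.

m_3 = 2.6875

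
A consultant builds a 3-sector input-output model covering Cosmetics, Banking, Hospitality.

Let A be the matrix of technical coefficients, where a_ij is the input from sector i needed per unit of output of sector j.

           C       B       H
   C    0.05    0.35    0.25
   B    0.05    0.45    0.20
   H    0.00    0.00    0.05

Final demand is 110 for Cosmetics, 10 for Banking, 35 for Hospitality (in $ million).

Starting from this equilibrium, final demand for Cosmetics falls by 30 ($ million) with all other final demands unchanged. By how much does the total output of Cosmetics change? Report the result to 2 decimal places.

I − A =
  [   0.95    -0.35    -0.25]
  [  -0.05     0.55    -0.20]
  [   0.00     0.00     0.95]
Cofactors of I−A, C_ij = (−1)^(i+j)·(minor ij) (rows/columns in the sector order above):
  C_11 = (0.55)(0.95) − (-0.20)(0.00) = 0.5225
  C_12 = −[(-0.05)(0.95) − (-0.20)(0.00)] = 0.0475
  C_13 = (-0.05)(0.00) − (0.55)(0.00) = 0.0000
  C_21 = −[(-0.35)(0.95) − (-0.25)(0.00)] = 0.3325
  C_22 = (0.95)(0.95) − (-0.25)(0.00) = 0.9025
  C_23 = −[(0.95)(0.00) − (-0.35)(0.00)] = 0.0000
  C_31 = (-0.35)(-0.20) − (-0.25)(0.55) = 0.2075
  C_32 = −[(0.95)(-0.20) − (-0.25)(-0.05)] = 0.2025
  C_33 = (0.95)(0.55) − (-0.35)(-0.05) = 0.5050
det(I−A) = Σ_j (I−A)_1j·C_1j = (0.95)(0.5225) + (-0.35)(0.0475) + (-0.25)(0.0000) = 0.47975
adj(I−A) = Cᵀ =
  [ 0.5225   0.3325   0.2075]
  [ 0.0475   0.9025   0.2025]
  [ 0.0000   0.0000   0.5050]
(I − A)⁻¹ = adj(I−A) / det(I−A) ≈
  [   1.0891     0.6931     0.4325]
  [   0.0990     1.8812     0.4221]
  [   0.0000     0.0000     1.0526]
Δx = (I − A)⁻¹ Δd with Δd having -30 in the Cosmetics component and 0 elsewhere.
So Δx_C = L_CC · (-30), where L_CC = adj(I−A)_CC / det(I−A) = 0.5225 / 0.47975.
Δx_C = 0.5225 × (-30) / 0.47975 = -15.675 / 0.47975 ≈ -32.67.

Δx_C = -32.67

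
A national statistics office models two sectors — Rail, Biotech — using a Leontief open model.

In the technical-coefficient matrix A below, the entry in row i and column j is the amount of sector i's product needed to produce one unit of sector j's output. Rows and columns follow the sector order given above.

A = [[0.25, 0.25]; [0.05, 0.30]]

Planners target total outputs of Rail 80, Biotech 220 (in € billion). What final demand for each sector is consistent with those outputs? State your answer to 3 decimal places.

I − A =
  [   0.75    -0.25]
  [  -0.05     0.70]
d = (I − A) x:
  d_R = (+0.75)·80 + (-0.25)·220 = 5.000
  d_B = (-0.05)·80 + (+0.70)·220 = 150.000

d_R = 5.000, d_B = 150.000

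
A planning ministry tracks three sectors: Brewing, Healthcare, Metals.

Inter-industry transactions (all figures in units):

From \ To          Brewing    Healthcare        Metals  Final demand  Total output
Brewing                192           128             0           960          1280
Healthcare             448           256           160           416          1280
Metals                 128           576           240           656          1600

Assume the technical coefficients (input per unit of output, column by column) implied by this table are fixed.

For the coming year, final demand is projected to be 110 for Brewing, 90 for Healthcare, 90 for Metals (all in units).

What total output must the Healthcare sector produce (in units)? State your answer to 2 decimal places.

Technical coefficients a_ij = z_ij / X_j:
  a_11 = 192/1280 = 0.15, a_21 = 448/1280 = 0.35, a_31 = 128/1280 = 0.10
  a_12 = 128/1280 = 0.10, a_22 = 256/1280 = 0.20, a_32 = 576/1280 = 0.45
  a_13 = 0/1600 = 0.00, a_23 = 160/1600 = 0.10, a_33 = 240/1600 = 0.15
I − A =
  [   0.85    -0.10     0.00]
  [  -0.35     0.80    -0.10]
  [  -0.10    -0.45     0.85]
Cofactors of I−A, C_ij = (−1)^(i+j)·(minor ij) (rows/columns in the sector order above):
  C_11 = (0.80)(0.85) − (-0.10)(-0.45) = 0.6350
  C_12 = −[(-0.35)(0.85) − (-0.10)(-0.10)] = 0.3075
  C_13 = (-0.35)(-0.45) − (0.80)(-0.10) = 0.2375
  C_21 = −[(-0.10)(0.85) − (0.00)(-0.45)] = 0.0850
  C_22 = (0.85)(0.85) − (0.00)(-0.10) = 0.7225
  C_23 = −[(0.85)(-0.45) − (-0.10)(-0.10)] = 0.3925
  C_31 = (-0.10)(-0.10) − (0.00)(0.80) = 0.0100
  C_32 = −[(0.85)(-0.10) − (0.00)(-0.35)] = 0.0850
  C_33 = (0.85)(0.80) − (-0.10)(-0.35) = 0.6450
det(I−A) = Σ_j (I−A)_1j·C_1j = (0.85)(0.6350) + (-0.10)(0.3075) + (0.00)(0.2375) = 0.5090
adj(I−A) = Cᵀ =
  [ 0.6350   0.0850   0.0100]
  [ 0.3075   0.7225   0.0850]
  [ 0.2375   0.3925   0.6450]
(I − A)⁻¹ = adj(I−A) / det(I−A) ≈
  [   1.2475     0.1670     0.0196]
  [   0.6041     1.4194     0.1670]
  [   0.4666     0.7711     1.2672]
x = (I − A)⁻¹ d = adj(I−A)·d / det(I−A), with det(I−A) = 0.5090:
  x_1 = (0.6350·110 + 0.0850·90 + 0.0100·90) / 0.5090 = 78.40 / 0.5090 ≈ 154.03
  x_2 = (0.3075·110 + 0.7225·90 + 0.0850·90) / 0.5090 = 106.50 / 0.5090 ≈ 209.23
  x_3 = (0.2375·110 + 0.3925·90 + 0.6450·90) / 0.5090 = 119.50 / 0.5090 ≈ 234.77

x_2 = 209.23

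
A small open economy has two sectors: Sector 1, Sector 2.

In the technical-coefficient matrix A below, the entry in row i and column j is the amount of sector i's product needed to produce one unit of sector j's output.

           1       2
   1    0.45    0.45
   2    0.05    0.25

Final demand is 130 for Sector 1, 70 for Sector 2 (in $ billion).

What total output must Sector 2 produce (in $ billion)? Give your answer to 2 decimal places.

I − A =
  [   0.55    -0.45]
  [  -0.05     0.75]
det(I−A) = (0.55)(0.75) − (-0.45)(-0.05) = 0.3900
adj(I−A) = [[0.75, 0.45], [0.05, 0.55]]
(I − A)⁻¹ = adj(I−A) / det(I−A) ≈
  [   1.9231     1.1538]
  [   0.1282     1.4103]
x = (I − A)⁻¹ d = adj(I−A)·d / det(I−A), with det(I−A) = 0.3900:
  x_1 = (0.75·130 + 0.45·70) / 0.3900 = 129.00 / 0.3900 ≈ 330.77
  x_2 = (0.05·130 + 0.55·70) / 0.3900 = 45.00 / 0.3900 ≈ 115.38

x_2 = 115.38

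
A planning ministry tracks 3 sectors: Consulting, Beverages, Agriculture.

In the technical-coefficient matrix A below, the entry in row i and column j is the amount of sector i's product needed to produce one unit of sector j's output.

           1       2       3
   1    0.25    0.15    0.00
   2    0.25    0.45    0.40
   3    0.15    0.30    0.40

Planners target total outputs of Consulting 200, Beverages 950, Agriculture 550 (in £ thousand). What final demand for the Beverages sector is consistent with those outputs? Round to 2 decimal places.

d_2 = 252.50

I − A =
  [   0.75    -0.15     0.00]
  [  -0.25     0.55    -0.40]
  [  -0.15    -0.30     0.60]
d = (I − A) x:
  d_1 = (+0.75)·200 + (-0.15)·950 + (+0.00)·550 = 7.50
  d_2 = (-0.25)·200 + (+0.55)·950 + (-0.40)·550 = 252.50
  d_3 = (-0.15)·200 + (-0.30)·950 + (+0.60)·550 = 15.00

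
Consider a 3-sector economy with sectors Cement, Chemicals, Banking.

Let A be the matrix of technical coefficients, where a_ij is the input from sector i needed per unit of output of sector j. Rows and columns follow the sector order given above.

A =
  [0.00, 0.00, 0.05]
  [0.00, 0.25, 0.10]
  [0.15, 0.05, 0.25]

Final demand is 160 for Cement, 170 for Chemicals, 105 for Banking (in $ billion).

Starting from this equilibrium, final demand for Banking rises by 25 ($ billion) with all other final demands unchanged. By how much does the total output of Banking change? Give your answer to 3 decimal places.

I − A =
  [   1.00     0.00    -0.05]
  [   0.00     0.75    -0.10]
  [  -0.15    -0.05     0.75]
Cofactors of I−A, C_ij = (−1)^(i+j)·(minor ij) (rows/columns in the sector order above):
  C_11 = (0.75)(0.75) − (-0.10)(-0.05) = 0.5575
  C_12 = −[(0.00)(0.75) − (-0.10)(-0.15)] = 0.0150
  C_13 = (0.00)(-0.05) − (0.75)(-0.15) = 0.1125
  C_21 = −[(0.00)(0.75) − (-0.05)(-0.05)] = 0.0025
  C_22 = (1.00)(0.75) − (-0.05)(-0.15) = 0.7425
  C_23 = −[(1.00)(-0.05) − (0.00)(-0.15)] = 0.0500
  C_31 = (0.00)(-0.10) − (-0.05)(0.75) = 0.0375
  C_32 = −[(1.00)(-0.10) − (-0.05)(0.00)] = 0.1000
  C_33 = (1.00)(0.75) − (0.00)(0.00) = 0.7500
det(I−A) = Σ_j (I−A)_1j·C_1j = (1.00)(0.5575) + (0.00)(0.0150) + (-0.05)(0.1125) = 0.551875
adj(I−A) = Cᵀ =
  [ 0.5575   0.0025   0.0375]
  [ 0.0150   0.7425   0.1000]
  [ 0.1125   0.0500   0.7500]
(I − A)⁻¹ = adj(I−A) / det(I−A) ≈
  [   1.0102     0.0045     0.0680]
  [   0.0272     1.3454     0.1812]
  [   0.2039     0.0906     1.3590]
Δx = (I − A)⁻¹ Δd with Δd having +25 in the Banking component and 0 elsewhere.
So Δx_3 = L_33 · (+25), where L_33 = adj(I−A)_33 / det(I−A) = 0.7500 / 0.551875.
Δx_3 = 0.7500 × (+25) / 0.551875 = 18.75 / 0.551875 ≈ 33.975.

Δx_3 = 33.975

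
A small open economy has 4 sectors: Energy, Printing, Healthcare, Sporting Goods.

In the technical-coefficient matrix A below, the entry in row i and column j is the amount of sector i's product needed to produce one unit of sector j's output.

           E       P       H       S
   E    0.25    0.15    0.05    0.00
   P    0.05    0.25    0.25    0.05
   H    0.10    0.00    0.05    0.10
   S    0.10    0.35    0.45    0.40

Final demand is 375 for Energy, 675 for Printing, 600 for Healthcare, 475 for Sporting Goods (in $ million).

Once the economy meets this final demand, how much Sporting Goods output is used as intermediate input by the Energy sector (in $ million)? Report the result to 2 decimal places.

z_SE = 85.67

I − A =
  [   0.75    -0.15    -0.05     0.00]
  [  -0.05     0.75    -0.25    -0.05]
  [  -0.10     0.00     0.95    -0.10]
  [  -0.10    -0.35    -0.45     0.60]
Compute the cofactors C_ij = (−1)^(i+j)·(3×3 minor ij) of I−A; the adjugate is their transpose:
adj(I−A) = Cᵀ =
  [ 0.368375   0.080500   0.047500   0.014625]
  [ 0.050750   0.390250   0.131125   0.054375]
  [ 0.052500   0.036750   0.319125   0.056250]
  [ 0.130375   0.268625   0.323750   0.519750]
det(I−A) = Σ_j (I−A)_1j·C_1j = (0.75)(0.368375) + (-0.15)(0.050750) + (-0.05)(0.052500) + (0.00)(0.130375) = 0.26604375
(I − A)⁻¹ = adj(I−A) / det(I−A) ≈
  [   1.3846     0.3026     0.1785     0.0550]
  [   0.1908     1.4669     0.4929     0.2044]
  [   0.1973     0.1381     1.1995     0.2114]
  [   0.4901     1.0097     1.2169     1.9536]
First solve x = (I − A)⁻¹ d = adj(I−A)·d / det(I−A); in particular x_E = (0.368375·375 + 0.080500·675 + 0.047500·600 + 0.014625·475) / 0.26604375 = 227.925 / 0.26604375 ≈ 856.7200.
Intermediate flow from S to E: z_SE = a_SE · x_E = 0.10 × 227.925 / 0.26604375 = 22.7925 / 0.26604375 ≈ 85.67.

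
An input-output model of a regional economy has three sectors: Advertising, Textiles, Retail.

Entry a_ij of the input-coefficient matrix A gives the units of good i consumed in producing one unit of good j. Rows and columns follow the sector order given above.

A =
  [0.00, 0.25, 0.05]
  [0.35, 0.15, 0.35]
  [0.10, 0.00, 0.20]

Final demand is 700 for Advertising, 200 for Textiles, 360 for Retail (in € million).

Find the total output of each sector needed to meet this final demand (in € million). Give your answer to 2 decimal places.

I − A =
  [   1.00    -0.25    -0.05]
  [  -0.35     0.85    -0.35]
  [  -0.10     0.00     0.80]
Cofactors of I−A, C_ij = (−1)^(i+j)·(minor ij) (rows/columns in the sector order above):
  C_11 = (0.85)(0.80) − (-0.35)(0.00) = 0.6800
  C_12 = −[(-0.35)(0.80) − (-0.35)(-0.10)] = 0.3150
  C_13 = (-0.35)(0.00) − (0.85)(-0.10) = 0.0850
  C_21 = −[(-0.25)(0.80) − (-0.05)(0.00)] = 0.2000
  C_22 = (1.00)(0.80) − (-0.05)(-0.10) = 0.7950
  C_23 = −[(1.00)(0.00) − (-0.25)(-0.10)] = 0.0250
  C_31 = (-0.25)(-0.35) − (-0.05)(0.85) = 0.1300
  C_32 = −[(1.00)(-0.35) − (-0.05)(-0.35)] = 0.3675
  C_33 = (1.00)(0.85) − (-0.25)(-0.35) = 0.7625
det(I−A) = Σ_j (I−A)_1j·C_1j = (1.00)(0.6800) + (-0.25)(0.3150) + (-0.05)(0.0850) = 0.5970
adj(I−A) = Cᵀ =
  [ 0.6800   0.2000   0.1300]
  [ 0.3150   0.7950   0.3675]
  [ 0.0850   0.0250   0.7625]
(I − A)⁻¹ = adj(I−A) / det(I−A) ≈
  [   1.1390     0.3350     0.2178]
  [   0.5276     1.3317     0.6156]
  [   0.1424     0.0419     1.2772]
x = (I − A)⁻¹ d = adj(I−A)·d / det(I−A), with det(I−A) = 0.5970:
  x_1 = (0.6800·700 + 0.2000·200 + 0.1300·360) / 0.5970 = 562.80 / 0.5970 ≈ 942.71
  x_2 = (0.3150·700 + 0.7950·200 + 0.3675·360) / 0.5970 = 511.80 / 0.5970 ≈ 857.29
  x_3 = (0.0850·700 + 0.0250·200 + 0.7625·360) / 0.5970 = 339.00 / 0.5970 ≈ 567.84

x_1 = 942.71, x_2 = 857.29, x_3 = 567.84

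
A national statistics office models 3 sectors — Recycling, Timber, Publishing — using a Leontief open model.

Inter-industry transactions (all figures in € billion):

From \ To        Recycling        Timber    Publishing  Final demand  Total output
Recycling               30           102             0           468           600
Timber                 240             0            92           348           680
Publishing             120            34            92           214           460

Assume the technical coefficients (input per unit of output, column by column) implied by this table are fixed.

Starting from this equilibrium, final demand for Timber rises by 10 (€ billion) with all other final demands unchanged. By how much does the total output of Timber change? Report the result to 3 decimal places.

Technical coefficients a_ij = z_ij / X_j:
  a_RR = 30/600 = 0.05, a_TR = 240/600 = 0.40, a_PR = 120/600 = 0.20
  a_RT = 102/680 = 0.15, a_TT = 0/680 = 0.00, a_PT = 34/680 = 0.05
  a_RP = 0/460 = 0.00, a_TP = 92/460 = 0.20, a_PP = 92/460 = 0.20
I − A =
  [   0.95    -0.15     0.00]
  [  -0.40     1.00    -0.20]
  [  -0.20    -0.05     0.80]
Cofactors of I−A, C_ij = (−1)^(i+j)·(minor ij) (rows/columns in the sector order above):
  C_11 = (1.00)(0.80) − (-0.20)(-0.05) = 0.7900
  C_12 = −[(-0.40)(0.80) − (-0.20)(-0.20)] = 0.3600
  C_13 = (-0.40)(-0.05) − (1.00)(-0.20) = 0.2200
  C_21 = −[(-0.15)(0.80) − (0.00)(-0.05)] = 0.1200
  C_22 = (0.95)(0.80) − (0.00)(-0.20) = 0.7600
  C_23 = −[(0.95)(-0.05) − (-0.15)(-0.20)] = 0.0775
  C_31 = (-0.15)(-0.20) − (0.00)(1.00) = 0.0300
  C_32 = −[(0.95)(-0.20) − (0.00)(-0.40)] = 0.1900
  C_33 = (0.95)(1.00) − (-0.15)(-0.40) = 0.8900
det(I−A) = Σ_j (I−A)_1j·C_1j = (0.95)(0.7900) + (-0.15)(0.3600) + (0.00)(0.2200) = 0.6965
adj(I−A) = Cᵀ =
  [ 0.7900   0.1200   0.0300]
  [ 0.3600   0.7600   0.1900]
  [ 0.2200   0.0775   0.8900]
(I − A)⁻¹ = adj(I−A) / det(I−A) ≈
  [   1.1342     0.1723     0.0431]
  [   0.5169     1.0912     0.2728]
  [   0.3159     0.1113     1.2778]
Δx = (I − A)⁻¹ Δd with Δd having +10 in the Timber component and 0 elsewhere.
So Δx_T = L_TT · (+10), where L_TT = adj(I−A)_TT / det(I−A) = 0.7600 / 0.6965.
Δx_T = 0.7600 × (+10) / 0.6965 = 7.60 / 0.6965 ≈ 10.912.

Δx_T = 10.912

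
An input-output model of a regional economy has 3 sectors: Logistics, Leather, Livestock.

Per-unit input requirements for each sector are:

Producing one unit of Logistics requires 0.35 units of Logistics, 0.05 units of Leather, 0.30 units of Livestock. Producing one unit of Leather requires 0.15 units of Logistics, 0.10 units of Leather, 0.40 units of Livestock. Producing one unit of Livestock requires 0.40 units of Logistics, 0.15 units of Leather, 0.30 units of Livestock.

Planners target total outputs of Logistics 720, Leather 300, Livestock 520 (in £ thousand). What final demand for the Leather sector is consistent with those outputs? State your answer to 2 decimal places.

I − A =
  [   0.65    -0.15    -0.40]
  [  -0.05     0.90    -0.15]
  [  -0.30    -0.40     0.70]
d = (I − A) x:
  d_1 = (+0.65)·720 + (-0.15)·300 + (-0.40)·520 = 215.00
  d_2 = (-0.05)·720 + (+0.90)·300 + (-0.15)·520 = 156.00
  d_3 = (-0.30)·720 + (-0.40)·300 + (+0.70)·520 = 28.00

d_2 = 156.00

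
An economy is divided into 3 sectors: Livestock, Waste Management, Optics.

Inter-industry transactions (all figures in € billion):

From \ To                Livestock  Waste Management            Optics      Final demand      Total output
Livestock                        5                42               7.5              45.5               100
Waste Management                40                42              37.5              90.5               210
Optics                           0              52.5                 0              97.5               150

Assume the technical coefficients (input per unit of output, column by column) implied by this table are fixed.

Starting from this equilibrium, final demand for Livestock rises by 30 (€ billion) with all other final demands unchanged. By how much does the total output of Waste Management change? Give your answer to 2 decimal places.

Δx_W = 19.49

Technical coefficients a_ij = z_ij / X_j:
  a_LL = 5/100 = 0.05, a_WL = 40/100 = 0.40, a_OL = 0/100 = 0.00
  a_LW = 42/210 = 0.20, a_WW = 42/210 = 0.20, a_OW = 52.5/210 = 0.25
  a_LO = 7.5/150 = 0.05, a_WO = 37.5/150 = 0.25, a_OO = 0/150 = 0.00
I − A =
  [   0.95    -0.20    -0.05]
  [  -0.40     0.80    -0.25]
  [   0.00    -0.25     1.00]
Cofactors of I−A, C_ij = (−1)^(i+j)·(minor ij) (rows/columns in the sector order above):
  C_11 = (0.80)(1.00) − (-0.25)(-0.25) = 0.7375
  C_12 = −[(-0.40)(1.00) − (-0.25)(0.00)] = 0.4000
  C_13 = (-0.40)(-0.25) − (0.80)(0.00) = 0.1000
  C_21 = −[(-0.20)(1.00) − (-0.05)(-0.25)] = 0.2125
  C_22 = (0.95)(1.00) − (-0.05)(0.00) = 0.9500
  C_23 = −[(0.95)(-0.25) − (-0.20)(0.00)] = 0.2375
  C_31 = (-0.20)(-0.25) − (-0.05)(0.80) = 0.0900
  C_32 = −[(0.95)(-0.25) − (-0.05)(-0.40)] = 0.2575
  C_33 = (0.95)(0.80) − (-0.20)(-0.40) = 0.6800
det(I−A) = Σ_j (I−A)_1j·C_1j = (0.95)(0.7375) + (-0.20)(0.4000) + (-0.05)(0.1000) = 0.615625
adj(I−A) = Cᵀ =
  [ 0.7375   0.2125   0.0900]
  [ 0.4000   0.9500   0.2575]
  [ 0.1000   0.2375   0.6800]
(I − A)⁻¹ = adj(I−A) / det(I−A) ≈
  [   1.1980     0.3452     0.1462]
  [   0.6497     1.5431     0.4183]
  [   0.1624     0.3858     1.1046]
Δx = (I − A)⁻¹ Δd with Δd having +30 in the Livestock component and 0 elsewhere.
So Δx_W = L_WL · (+30), where L_WL = adj(I−A)_WL / det(I−A) = 0.4000 / 0.615625.
Δx_W = 0.4000 × (+30) / 0.615625 = 12.00 / 0.615625 ≈ 19.49.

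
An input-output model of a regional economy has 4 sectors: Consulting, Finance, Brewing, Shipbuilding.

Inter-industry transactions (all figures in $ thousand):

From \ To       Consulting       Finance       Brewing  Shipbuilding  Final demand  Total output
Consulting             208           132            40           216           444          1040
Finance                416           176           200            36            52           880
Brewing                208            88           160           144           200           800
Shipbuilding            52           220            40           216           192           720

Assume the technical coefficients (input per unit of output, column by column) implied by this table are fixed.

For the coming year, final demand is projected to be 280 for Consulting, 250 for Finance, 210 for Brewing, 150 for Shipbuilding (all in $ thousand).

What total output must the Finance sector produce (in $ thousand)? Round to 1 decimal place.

Technical coefficients a_ij = z_ij / X_j:
  a_11 = 208/1040 = 0.20, a_21 = 416/1040 = 0.40, a_31 = 208/1040 = 0.20, a_41 = 52/1040 = 0.05
  a_12 = 132/880 = 0.15, a_22 = 176/880 = 0.20, a_32 = 88/880 = 0.10, a_42 = 220/880 = 0.25
  a_13 = 40/800 = 0.05, a_23 = 200/800 = 0.25, a_33 = 160/800 = 0.20, a_43 = 40/800 = 0.05
  a_14 = 216/720 = 0.30, a_24 = 36/720 = 0.05, a_34 = 144/720 = 0.20, a_44 = 216/720 = 0.30
I − A =
  [   0.80    -0.15    -0.05    -0.30]
  [  -0.40     0.80    -0.25    -0.05]
  [  -0.20    -0.10     0.80    -0.20]
  [  -0.05    -0.25    -0.05     0.70]
Compute the cofactors C_ij = (−1)^(i+j)·(3×3 minor ij) of I−A; the adjugate is their transpose:
adj(I−A) = Cᵀ =
  [ 0.399750   0.150000   0.084750   0.206250]
  [ 0.260000   0.417500   0.158375   0.186500]
  [ 0.165750   0.132000   0.353625   0.181500]
  [ 0.133250   0.169250   0.087875   0.426500]
det(I−A) = Σ_j (I−A)_1j·C_1j = (0.80)(0.399750) + (-0.15)(0.260000) + (-0.05)(0.165750) + (-0.30)(0.133250) = 0.2325375
(I − A)⁻¹ = adj(I−A) / det(I−A) ≈
  [   1.7191     0.6451     0.3645     0.8870]
  [   1.1181     1.7954     0.6811     0.8020]
  [   0.7128     0.5677     1.5207     0.7805]
  [   0.5730     0.7278     0.3779     1.8341]
x = (I − A)⁻¹ d = adj(I−A)·d / det(I−A), with det(I−A) = 0.2325375:
  x_1 = (0.399750·280 + 0.150000·250 + 0.084750·210 + 0.206250·150) / 0.2325375 = 198.165 / 0.2325375 ≈ 852.2
  x_2 = (0.260000·280 + 0.417500·250 + 0.158375·210 + 0.186500·150) / 0.2325375 = 238.40875 / 0.2325375 ≈ 1025.2
  x_3 = (0.165750·280 + 0.132000·250 + 0.353625·210 + 0.181500·150) / 0.2325375 = 180.89625 / 0.2325375 ≈ 777.9
  x_4 = (0.133250·280 + 0.169250·250 + 0.087875·210 + 0.426500·150) / 0.2325375 = 162.05125 / 0.2325375 ≈ 696.9

x_2 = 1025.2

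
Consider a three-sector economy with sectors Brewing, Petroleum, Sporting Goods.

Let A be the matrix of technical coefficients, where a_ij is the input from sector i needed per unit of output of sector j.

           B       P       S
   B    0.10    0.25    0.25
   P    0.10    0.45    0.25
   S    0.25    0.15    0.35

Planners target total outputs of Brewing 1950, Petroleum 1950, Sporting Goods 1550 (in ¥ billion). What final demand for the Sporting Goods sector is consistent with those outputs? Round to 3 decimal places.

d_S = 227.500

I − A =
  [   0.90    -0.25    -0.25]
  [  -0.10     0.55    -0.25]
  [  -0.25    -0.15     0.65]
d = (I − A) x:
  d_B = (+0.90)·1950 + (-0.25)·1950 + (-0.25)·1550 = 880.000
  d_P = (-0.10)·1950 + (+0.55)·1950 + (-0.25)·1550 = 490.000
  d_S = (-0.25)·1950 + (-0.15)·1950 + (+0.65)·1550 = 227.500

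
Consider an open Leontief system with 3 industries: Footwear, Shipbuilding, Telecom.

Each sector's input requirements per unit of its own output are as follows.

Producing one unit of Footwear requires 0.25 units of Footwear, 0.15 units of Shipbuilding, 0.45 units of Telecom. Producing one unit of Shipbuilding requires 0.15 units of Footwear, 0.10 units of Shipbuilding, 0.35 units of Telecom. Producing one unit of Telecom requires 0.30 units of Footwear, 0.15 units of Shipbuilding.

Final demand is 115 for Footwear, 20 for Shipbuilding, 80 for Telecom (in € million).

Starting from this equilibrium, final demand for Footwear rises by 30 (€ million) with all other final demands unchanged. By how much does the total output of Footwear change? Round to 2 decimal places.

Δx_F = 54.59

I − A =
  [   0.75    -0.15    -0.30]
  [  -0.15     0.90    -0.15]
  [  -0.45    -0.35     1.00]
Cofactors of I−A, C_ij = (−1)^(i+j)·(minor ij) (rows/columns in the sector order above):
  C_11 = (0.90)(1.00) − (-0.15)(-0.35) = 0.8475
  C_12 = −[(-0.15)(1.00) − (-0.15)(-0.45)] = 0.2175
  C_13 = (-0.15)(-0.35) − (0.90)(-0.45) = 0.4575
  C_21 = −[(-0.15)(1.00) − (-0.30)(-0.35)] = 0.2550
  C_22 = (0.75)(1.00) − (-0.30)(-0.45) = 0.6150
  C_23 = −[(0.75)(-0.35) − (-0.15)(-0.45)] = 0.3300
  C_31 = (-0.15)(-0.15) − (-0.30)(0.90) = 0.2925
  C_32 = −[(0.75)(-0.15) − (-0.30)(-0.15)] = 0.1575
  C_33 = (0.75)(0.90) − (-0.15)(-0.15) = 0.6525
det(I−A) = Σ_j (I−A)_1j·C_1j = (0.75)(0.8475) + (-0.15)(0.2175) + (-0.30)(0.4575) = 0.46575
adj(I−A) = Cᵀ =
  [ 0.8475   0.2550   0.2925]
  [ 0.2175   0.6150   0.1575]
  [ 0.4575   0.3300   0.6525]
(I − A)⁻¹ = adj(I−A) / det(I−A) ≈
  [   1.8196     0.5475     0.6280]
  [   0.4670     1.3205     0.3382]
  [   0.9823     0.7085     1.4010]
Δx = (I − A)⁻¹ Δd with Δd having +30 in the Footwear component and 0 elsewhere.
So Δx_F = L_FF · (+30), where L_FF = adj(I−A)_FF / det(I−A) = 0.8475 / 0.46575.
Δx_F = 0.8475 × (+30) / 0.46575 = 25.425 / 0.46575 ≈ 54.59.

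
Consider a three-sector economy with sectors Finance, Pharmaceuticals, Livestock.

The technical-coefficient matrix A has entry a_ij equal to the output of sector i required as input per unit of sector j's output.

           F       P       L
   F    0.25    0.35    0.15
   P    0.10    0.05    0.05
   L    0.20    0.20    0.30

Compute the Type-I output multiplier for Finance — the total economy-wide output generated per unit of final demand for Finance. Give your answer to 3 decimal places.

I − A =
  [   0.75    -0.35    -0.15]
  [  -0.10     0.95    -0.05]
  [  -0.20    -0.20     0.70]
Cofactors of I−A, C_ij = (−1)^(i+j)·(minor ij) (rows/columns in the sector order above):
  C_11 = (0.95)(0.70) − (-0.05)(-0.20) = 0.6550
  C_12 = −[(-0.10)(0.70) − (-0.05)(-0.20)] = 0.0800
  C_13 = (-0.10)(-0.20) − (0.95)(-0.20) = 0.2100
  C_21 = −[(-0.35)(0.70) − (-0.15)(-0.20)] = 0.2750
  C_22 = (0.75)(0.70) − (-0.15)(-0.20) = 0.4950
  C_23 = −[(0.75)(-0.20) − (-0.35)(-0.20)] = 0.2200
  C_31 = (-0.35)(-0.05) − (-0.15)(0.95) = 0.1600
  C_32 = −[(0.75)(-0.05) − (-0.15)(-0.10)] = 0.0525
  C_33 = (0.75)(0.95) − (-0.35)(-0.10) = 0.6775
det(I−A) = Σ_j (I−A)_1j·C_1j = (0.75)(0.6550) + (-0.35)(0.0800) + (-0.15)(0.2100) = 0.43175
adj(I−A) = Cᵀ =
  [ 0.6550   0.2750   0.1600]
  [ 0.0800   0.4950   0.0525]
  [ 0.2100   0.2200   0.6775]
(I − A)⁻¹ = adj(I−A) / det(I−A) ≈
  [   1.5171     0.6369     0.3706]
  [   0.1853     1.1465     0.1216]
  [   0.4864     0.5096     1.5692]
The output multiplier for sector j is the column-j sum of the Leontief inverse (I − A)⁻¹ = adj(I−A) / det(I−A).
Column F of adj(I−A): (0.6550, 0.0800, 0.2100); det(I−A) = 0.43175.
m_F = (0.6550 + 0.0800 + 0.2100) / 0.43175 = 0.945 / 0.43175 ≈ 2.189.

m_F = 2.189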